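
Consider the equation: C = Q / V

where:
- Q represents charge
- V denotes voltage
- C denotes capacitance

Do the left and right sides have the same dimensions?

Yes

Q (charge) has dimensions [I T].
V (voltage) has dimensions [I^-1 L^2 M T^-3].
C (capacitance) has dimensions [I^2 L^-2 M^-1 T^4].

Left side: [I^2 L^-2 M^-1 T^4]
Right side: [I^2 L^-2 M^-1 T^4]

Both sides have the same dimensions, so the equation is dimensionally consistent.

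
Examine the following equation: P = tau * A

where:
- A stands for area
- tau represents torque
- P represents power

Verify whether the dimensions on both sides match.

No

A (area) has dimensions [L^2].
tau (torque) has dimensions [L^2 M T^-2].
P (power) has dimensions [L^2 M T^-3].

Left side: [L^2 M T^-3]
Right side: [L^4 M T^-2]

The two sides have different dimensions, so the equation is NOT dimensionally consistent.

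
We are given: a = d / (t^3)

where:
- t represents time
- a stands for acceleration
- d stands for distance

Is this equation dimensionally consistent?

No

t (time) has dimensions [T].
a (acceleration) has dimensions [L T^-2].
d (distance) has dimensions [L].

Left side: [L T^-2]
Right side: [L T^-3]

The two sides have different dimensions, so the equation is NOT dimensionally consistent.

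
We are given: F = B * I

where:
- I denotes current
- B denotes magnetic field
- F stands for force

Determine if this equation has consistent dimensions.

No

I (current) has dimensions [I].
B (magnetic field) has dimensions [I^-1 M T^-2].
F (force) has dimensions [L M T^-2].

Left side: [L M T^-2]
Right side: [M T^-2]

The two sides have different dimensions, so the equation is NOT dimensionally consistent.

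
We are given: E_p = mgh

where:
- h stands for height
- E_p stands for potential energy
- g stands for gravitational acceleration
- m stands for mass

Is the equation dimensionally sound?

Yes

h (height) has dimensions [L].
E_p (potential energy) has dimensions [L^2 M T^-2].
g (gravitational acceleration) has dimensions [L T^-2].
m (mass) has dimensions [M].

Left side: [L^2 M T^-2]
Right side: [L^2 M T^-2]

Both sides have the same dimensions, so the equation is dimensionally consistent.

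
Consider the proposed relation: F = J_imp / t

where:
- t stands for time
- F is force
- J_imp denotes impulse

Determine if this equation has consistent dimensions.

Yes

t (time) has dimensions [T].
F (force) has dimensions [L M T^-2].
J_imp (impulse) has dimensions [L M T^-1].

Left side: [L M T^-2]
Right side: [L M T^-2]

Both sides have the same dimensions, so the equation is dimensionally consistent.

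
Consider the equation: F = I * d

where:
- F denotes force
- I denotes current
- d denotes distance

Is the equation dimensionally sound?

No

F (force) has dimensions [L M T^-2].
I (current) has dimensions [I].
d (distance) has dimensions [L].

Left side: [L M T^-2]
Right side: [I L]

The two sides have different dimensions, so the equation is NOT dimensionally consistent.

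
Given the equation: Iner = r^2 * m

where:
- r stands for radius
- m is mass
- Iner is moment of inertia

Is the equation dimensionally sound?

Yes

r (radius) has dimensions [L].
m (mass) has dimensions [M].
Iner (moment of inertia) has dimensions [L^2 M].

Left side: [L^2 M]
Right side: [L^2 M]

Both sides have the same dimensions, so the equation is dimensionally consistent.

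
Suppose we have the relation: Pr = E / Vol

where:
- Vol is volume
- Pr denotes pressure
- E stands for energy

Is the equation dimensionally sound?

Yes

Vol (volume) has dimensions [L^3].
Pr (pressure) has dimensions [L^-1 M T^-2].
E (energy) has dimensions [L^2 M T^-2].

Left side: [L^-1 M T^-2]
Right side: [L^-1 M T^-2]

Both sides have the same dimensions, so the equation is dimensionally consistent.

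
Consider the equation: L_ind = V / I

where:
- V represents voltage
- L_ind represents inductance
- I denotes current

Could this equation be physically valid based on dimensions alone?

No

V (voltage) has dimensions [I^-1 L^2 M T^-3].
L_ind (inductance) has dimensions [I^-2 L^2 M T^-2].
I (current) has dimensions [I].

Left side: [I^-2 L^2 M T^-2]
Right side: [I^-2 L^2 M T^-3]

The two sides have different dimensions, so the equation is NOT dimensionally consistent.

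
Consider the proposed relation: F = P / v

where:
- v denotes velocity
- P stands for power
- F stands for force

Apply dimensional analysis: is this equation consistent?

Yes

v (velocity) has dimensions [L T^-1].
P (power) has dimensions [L^2 M T^-3].
F (force) has dimensions [L M T^-2].

Left side: [L M T^-2]
Right side: [L M T^-2]

Both sides have the same dimensions, so the equation is dimensionally consistent.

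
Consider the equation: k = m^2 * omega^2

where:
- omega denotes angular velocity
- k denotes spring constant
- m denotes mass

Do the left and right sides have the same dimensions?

No

omega (angular velocity) has dimensions [T^-1].
k (spring constant) has dimensions [M T^-2].
m (mass) has dimensions [M].

Left side: [M T^-2]
Right side: [M^2 T^-2]

The two sides have different dimensions, so the equation is NOT dimensionally consistent.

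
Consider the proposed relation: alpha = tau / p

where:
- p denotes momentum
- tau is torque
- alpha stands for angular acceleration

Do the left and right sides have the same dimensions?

No

p (momentum) has dimensions [L M T^-1].
tau (torque) has dimensions [L^2 M T^-2].
alpha (angular acceleration) has dimensions [T^-2].

Left side: [T^-2]
Right side: [L T^-1]

The two sides have different dimensions, so the equation is NOT dimensionally consistent.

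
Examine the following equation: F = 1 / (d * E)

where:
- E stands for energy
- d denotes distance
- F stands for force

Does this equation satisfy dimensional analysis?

No

E (energy) has dimensions [L^2 M T^-2].
d (distance) has dimensions [L].
F (force) has dimensions [L M T^-2].

Left side: [L M T^-2]
Right side: [L^-3 M^-1 T^2]

The two sides have different dimensions, so the equation is NOT dimensionally consistent.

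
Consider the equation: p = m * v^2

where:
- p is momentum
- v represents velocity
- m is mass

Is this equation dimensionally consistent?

No

p (momentum) has dimensions [L M T^-1].
v (velocity) has dimensions [L T^-1].
m (mass) has dimensions [M].

Left side: [L M T^-1]
Right side: [L^2 M T^-2]

The two sides have different dimensions, so the equation is NOT dimensionally consistent.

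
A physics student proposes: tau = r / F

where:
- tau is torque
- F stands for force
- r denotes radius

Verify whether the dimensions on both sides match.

No

tau (torque) has dimensions [L^2 M T^-2].
F (force) has dimensions [L M T^-2].
r (radius) has dimensions [L].

Left side: [L^2 M T^-2]
Right side: [M^-1 T^2]

The two sides have different dimensions, so the equation is NOT dimensionally consistent.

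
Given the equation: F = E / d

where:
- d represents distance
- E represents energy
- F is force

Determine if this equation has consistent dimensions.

Yes

d (distance) has dimensions [L].
E (energy) has dimensions [L^2 M T^-2].
F (force) has dimensions [L M T^-2].

Left side: [L M T^-2]
Right side: [L M T^-2]

Both sides have the same dimensions, so the equation is dimensionally consistent.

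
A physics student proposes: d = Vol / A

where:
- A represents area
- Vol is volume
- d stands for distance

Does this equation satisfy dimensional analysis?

Yes

A (area) has dimensions [L^2].
Vol (volume) has dimensions [L^3].
d (distance) has dimensions [L].

Left side: [L]
Right side: [L]

Both sides have the same dimensions, so the equation is dimensionally consistent.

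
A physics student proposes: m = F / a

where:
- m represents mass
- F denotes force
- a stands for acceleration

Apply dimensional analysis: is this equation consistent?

Yes

m (mass) has dimensions [M].
F (force) has dimensions [L M T^-2].
a (acceleration) has dimensions [L T^-2].

Left side: [M]
Right side: [M]

Both sides have the same dimensions, so the equation is dimensionally consistent.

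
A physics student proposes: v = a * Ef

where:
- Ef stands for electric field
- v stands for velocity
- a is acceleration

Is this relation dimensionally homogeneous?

No

Ef (electric field) has dimensions [I^-1 L M T^-3].
v (velocity) has dimensions [L T^-1].
a (acceleration) has dimensions [L T^-2].

Left side: [L T^-1]
Right side: [I^-1 L^2 M T^-5]

The two sides have different dimensions, so the equation is NOT dimensionally consistent.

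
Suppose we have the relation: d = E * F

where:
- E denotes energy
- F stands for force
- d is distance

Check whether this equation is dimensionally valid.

No

E (energy) has dimensions [L^2 M T^-2].
F (force) has dimensions [L M T^-2].
d (distance) has dimensions [L].

Left side: [L]
Right side: [L^3 M^2 T^-4]

The two sides have different dimensions, so the equation is NOT dimensionally consistent.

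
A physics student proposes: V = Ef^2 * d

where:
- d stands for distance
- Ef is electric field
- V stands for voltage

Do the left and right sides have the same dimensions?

No

d (distance) has dimensions [L].
Ef (electric field) has dimensions [I^-1 L M T^-3].
V (voltage) has dimensions [I^-1 L^2 M T^-3].

Left side: [I^-1 L^2 M T^-3]
Right side: [I^-2 L^3 M^2 T^-6]

The two sides have different dimensions, so the equation is NOT dimensionally consistent.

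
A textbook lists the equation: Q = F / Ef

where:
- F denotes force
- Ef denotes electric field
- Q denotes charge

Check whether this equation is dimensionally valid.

Yes

F (force) has dimensions [L M T^-2].
Ef (electric field) has dimensions [I^-1 L M T^-3].
Q (charge) has dimensions [I T].

Left side: [I T]
Right side: [I T]

Both sides have the same dimensions, so the equation is dimensionally consistent.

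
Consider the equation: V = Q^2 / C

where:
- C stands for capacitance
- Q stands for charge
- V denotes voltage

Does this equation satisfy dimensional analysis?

No

C (capacitance) has dimensions [I^2 L^-2 M^-1 T^4].
Q (charge) has dimensions [I T].
V (voltage) has dimensions [I^-1 L^2 M T^-3].

Left side: [I^-1 L^2 M T^-3]
Right side: [L^2 M T^-2]

The two sides have different dimensions, so the equation is NOT dimensionally consistent.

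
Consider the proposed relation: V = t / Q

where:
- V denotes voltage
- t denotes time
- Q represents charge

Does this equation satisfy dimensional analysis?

No

V (voltage) has dimensions [I^-1 L^2 M T^-3].
t (time) has dimensions [T].
Q (charge) has dimensions [I T].

Left side: [I^-1 L^2 M T^-3]
Right side: [I^-1]

The two sides have different dimensions, so the equation is NOT dimensionally consistent.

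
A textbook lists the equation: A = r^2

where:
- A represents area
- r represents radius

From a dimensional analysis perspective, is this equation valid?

Yes

A (area) has dimensions [L^2].
r (radius) has dimensions [L].

Left side: [L^2]
Right side: [L^2]

Both sides have the same dimensions, so the equation is dimensionally consistent.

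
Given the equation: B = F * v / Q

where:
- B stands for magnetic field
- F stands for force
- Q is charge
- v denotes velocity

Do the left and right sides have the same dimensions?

No

B (magnetic field) has dimensions [I^-1 M T^-2].
F (force) has dimensions [L M T^-2].
Q (charge) has dimensions [I T].
v (velocity) has dimensions [L T^-1].

Left side: [I^-1 M T^-2]
Right side: [I^-1 L^2 M T^-4]

The two sides have different dimensions, so the equation is NOT dimensionally consistent.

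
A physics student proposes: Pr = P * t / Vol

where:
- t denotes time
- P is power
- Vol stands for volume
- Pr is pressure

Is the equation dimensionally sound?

Yes

t (time) has dimensions [T].
P (power) has dimensions [L^2 M T^-3].
Vol (volume) has dimensions [L^3].
Pr (pressure) has dimensions [L^-1 M T^-2].

Left side: [L^-1 M T^-2]
Right side: [L^-1 M T^-2]

Both sides have the same dimensions, so the equation is dimensionally consistent.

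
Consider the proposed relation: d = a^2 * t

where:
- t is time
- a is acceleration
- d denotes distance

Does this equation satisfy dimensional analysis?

No

t (time) has dimensions [T].
a (acceleration) has dimensions [L T^-2].
d (distance) has dimensions [L].

Left side: [L]
Right side: [L^2 T^-3]

The two sides have different dimensions, so the equation is NOT dimensionally consistent.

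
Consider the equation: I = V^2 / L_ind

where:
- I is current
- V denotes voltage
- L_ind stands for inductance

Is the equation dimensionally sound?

No

I (current) has dimensions [I].
V (voltage) has dimensions [I^-1 L^2 M T^-3].
L_ind (inductance) has dimensions [I^-2 L^2 M T^-2].

Left side: [I]
Right side: [L^2 M T^-4]

The two sides have different dimensions, so the equation is NOT dimensionally consistent.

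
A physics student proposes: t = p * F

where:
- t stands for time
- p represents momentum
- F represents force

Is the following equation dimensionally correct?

No

t (time) has dimensions [T].
p (momentum) has dimensions [L M T^-1].
F (force) has dimensions [L M T^-2].

Left side: [T]
Right side: [L^2 M^2 T^-3]

The two sides have different dimensions, so the equation is NOT dimensionally consistent.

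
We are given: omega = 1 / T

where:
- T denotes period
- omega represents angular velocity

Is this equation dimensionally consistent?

Yes

T (period) has dimensions [T].
omega (angular velocity) has dimensions [T^-1].

Left side: [T^-1]
Right side: [T^-1]

Both sides have the same dimensions, so the equation is dimensionally consistent.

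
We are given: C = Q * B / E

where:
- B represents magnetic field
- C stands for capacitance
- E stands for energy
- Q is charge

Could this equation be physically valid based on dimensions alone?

No

B (magnetic field) has dimensions [I^-1 M T^-2].
C (capacitance) has dimensions [I^2 L^-2 M^-1 T^4].
E (energy) has dimensions [L^2 M T^-2].
Q (charge) has dimensions [I T].

Left side: [I^2 L^-2 M^-1 T^4]
Right side: [L^-2 T]

The two sides have different dimensions, so the equation is NOT dimensionally consistent.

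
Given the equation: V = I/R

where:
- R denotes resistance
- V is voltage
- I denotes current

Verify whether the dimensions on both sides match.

No

R (resistance) has dimensions [I^-2 L^2 M T^-3].
V (voltage) has dimensions [I^-1 L^2 M T^-3].
I (current) has dimensions [I].

Left side: [I^-1 L^2 M T^-3]
Right side: [I^3 L^-2 M^-1 T^3]

The two sides have different dimensions, so the equation is NOT dimensionally consistent.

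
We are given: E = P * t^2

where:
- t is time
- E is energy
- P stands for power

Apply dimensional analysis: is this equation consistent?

No

t (time) has dimensions [T].
E (energy) has dimensions [L^2 M T^-2].
P (power) has dimensions [L^2 M T^-3].

Left side: [L^2 M T^-2]
Right side: [L^2 M T^-1]

The two sides have different dimensions, so the equation is NOT dimensionally consistent.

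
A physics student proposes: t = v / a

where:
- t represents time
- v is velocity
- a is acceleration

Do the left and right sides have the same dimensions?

Yes

t (time) has dimensions [T].
v (velocity) has dimensions [L T^-1].
a (acceleration) has dimensions [L T^-2].

Left side: [T]
Right side: [T]

Both sides have the same dimensions, so the equation is dimensionally consistent.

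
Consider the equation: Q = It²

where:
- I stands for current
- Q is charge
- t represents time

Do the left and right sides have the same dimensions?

No

I (current) has dimensions [I].
Q (charge) has dimensions [I T].
t (time) has dimensions [T].

Left side: [I T]
Right side: [I T^2]

The two sides have different dimensions, so the equation is NOT dimensionally consistent.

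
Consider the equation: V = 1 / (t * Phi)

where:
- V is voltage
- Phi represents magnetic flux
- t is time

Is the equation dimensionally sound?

No

V (voltage) has dimensions [I^-1 L^2 M T^-3].
Phi (magnetic flux) has dimensions [I^-1 L^2 M T^-2].
t (time) has dimensions [T].

Left side: [I^-1 L^2 M T^-3]
Right side: [I L^-2 M^-1 T]

The two sides have different dimensions, so the equation is NOT dimensionally consistent.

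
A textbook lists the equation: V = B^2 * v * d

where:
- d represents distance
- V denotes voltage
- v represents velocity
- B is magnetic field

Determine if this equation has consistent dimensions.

No

d (distance) has dimensions [L].
V (voltage) has dimensions [I^-1 L^2 M T^-3].
v (velocity) has dimensions [L T^-1].
B (magnetic field) has dimensions [I^-1 M T^-2].

Left side: [I^-1 L^2 M T^-3]
Right side: [I^-2 L^2 M^2 T^-5]

The two sides have different dimensions, so the equation is NOT dimensionally consistent.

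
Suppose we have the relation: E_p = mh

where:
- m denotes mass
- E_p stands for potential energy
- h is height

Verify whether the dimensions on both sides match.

No

m (mass) has dimensions [M].
E_p (potential energy) has dimensions [L^2 M T^-2].
h (height) has dimensions [L].

Left side: [L^2 M T^-2]
Right side: [L M]

The two sides have different dimensions, so the equation is NOT dimensionally consistent.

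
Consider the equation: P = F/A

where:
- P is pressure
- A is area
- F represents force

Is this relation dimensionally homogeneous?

Yes

P (pressure) has dimensions [L^-1 M T^-2].
A (area) has dimensions [L^2].
F (force) has dimensions [L M T^-2].

Left side: [L^-1 M T^-2]
Right side: [L^-1 M T^-2]

Both sides have the same dimensions, so the equation is dimensionally consistent.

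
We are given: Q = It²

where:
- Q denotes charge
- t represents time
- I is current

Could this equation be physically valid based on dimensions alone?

No

Q (charge) has dimensions [I T].
t (time) has dimensions [T].
I (current) has dimensions [I].

Left side: [I T]
Right side: [I T^2]

The two sides have different dimensions, so the equation is NOT dimensionally consistent.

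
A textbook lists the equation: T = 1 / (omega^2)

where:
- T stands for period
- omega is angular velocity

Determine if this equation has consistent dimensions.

No

T (period) has dimensions [T].
omega (angular velocity) has dimensions [T^-1].

Left side: [T]
Right side: [T^2]

The two sides have different dimensions, so the equation is NOT dimensionally consistent.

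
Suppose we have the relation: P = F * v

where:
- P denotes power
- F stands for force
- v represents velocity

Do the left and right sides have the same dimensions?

Yes

P (power) has dimensions [L^2 M T^-3].
F (force) has dimensions [L M T^-2].
v (velocity) has dimensions [L T^-1].

Left side: [L^2 M T^-3]
Right side: [L^2 M T^-3]

Both sides have the same dimensions, so the equation is dimensionally consistent.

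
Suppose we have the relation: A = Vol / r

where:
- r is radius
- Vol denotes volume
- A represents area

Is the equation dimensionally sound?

Yes

r (radius) has dimensions [L].
Vol (volume) has dimensions [L^3].
A (area) has dimensions [L^2].

Left side: [L^2]
Right side: [L^2]

Both sides have the same dimensions, so the equation is dimensionally consistent.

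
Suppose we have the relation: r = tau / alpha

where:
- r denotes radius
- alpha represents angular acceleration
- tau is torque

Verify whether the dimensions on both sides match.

No

r (radius) has dimensions [L].
alpha (angular acceleration) has dimensions [T^-2].
tau (torque) has dimensions [L^2 M T^-2].

Left side: [L]
Right side: [L^2 M]

The two sides have different dimensions, so the equation is NOT dimensionally consistent.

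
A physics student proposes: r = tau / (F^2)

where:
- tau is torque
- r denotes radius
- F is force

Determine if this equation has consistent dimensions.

No

tau (torque) has dimensions [L^2 M T^-2].
r (radius) has dimensions [L].
F (force) has dimensions [L M T^-2].

Left side: [L]
Right side: [M^-1 T^2]

The two sides have different dimensions, so the equation is NOT dimensionally consistent.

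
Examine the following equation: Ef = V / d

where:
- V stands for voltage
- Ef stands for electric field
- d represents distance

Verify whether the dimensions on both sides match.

Yes

V (voltage) has dimensions [I^-1 L^2 M T^-3].
Ef (electric field) has dimensions [I^-1 L M T^-3].
d (distance) has dimensions [L].

Left side: [I^-1 L M T^-3]
Right side: [I^-1 L M T^-3]

Both sides have the same dimensions, so the equation is dimensionally consistent.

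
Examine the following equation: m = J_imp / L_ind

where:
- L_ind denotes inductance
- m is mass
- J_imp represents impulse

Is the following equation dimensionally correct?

No

L_ind (inductance) has dimensions [I^-2 L^2 M T^-2].
m (mass) has dimensions [M].
J_imp (impulse) has dimensions [L M T^-1].

Left side: [M]
Right side: [I^2 L^-1 T]

The two sides have different dimensions, so the equation is NOT dimensionally consistent.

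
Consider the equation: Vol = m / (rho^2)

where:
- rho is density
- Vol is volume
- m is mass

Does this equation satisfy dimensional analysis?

No

rho (density) has dimensions [L^-3 M].
Vol (volume) has dimensions [L^3].
m (mass) has dimensions [M].

Left side: [L^3]
Right side: [L^6 M^-1]

The two sides have different dimensions, so the equation is NOT dimensionally consistent.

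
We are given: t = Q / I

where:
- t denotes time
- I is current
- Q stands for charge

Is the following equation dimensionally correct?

Yes

t (time) has dimensions [T].
I (current) has dimensions [I].
Q (charge) has dimensions [I T].

Left side: [T]
Right side: [T]

Both sides have the same dimensions, so the equation is dimensionally consistent.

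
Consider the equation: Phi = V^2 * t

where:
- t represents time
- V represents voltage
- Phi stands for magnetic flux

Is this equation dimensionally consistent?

No

t (time) has dimensions [T].
V (voltage) has dimensions [I^-1 L^2 M T^-3].
Phi (magnetic flux) has dimensions [I^-1 L^2 M T^-2].

Left side: [I^-1 L^2 M T^-2]
Right side: [I^-2 L^4 M^2 T^-5]

The two sides have different dimensions, so the equation is NOT dimensionally consistent.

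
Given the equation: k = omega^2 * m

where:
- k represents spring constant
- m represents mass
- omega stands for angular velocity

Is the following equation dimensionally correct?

Yes

k (spring constant) has dimensions [M T^-2].
m (mass) has dimensions [M].
omega (angular velocity) has dimensions [T^-1].

Left side: [M T^-2]
Right side: [M T^-2]

Both sides have the same dimensions, so the equation is dimensionally consistent.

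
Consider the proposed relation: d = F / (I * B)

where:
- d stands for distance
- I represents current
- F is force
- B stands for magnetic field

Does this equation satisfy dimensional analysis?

Yes

d (distance) has dimensions [L].
I (current) has dimensions [I].
F (force) has dimensions [L M T^-2].
B (magnetic field) has dimensions [I^-1 M T^-2].

Left side: [L]
Right side: [L]

Both sides have the same dimensions, so the equation is dimensionally consistent.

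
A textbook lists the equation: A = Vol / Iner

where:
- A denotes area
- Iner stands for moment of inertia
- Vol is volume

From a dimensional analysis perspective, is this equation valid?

No

A (area) has dimensions [L^2].
Iner (moment of inertia) has dimensions [L^2 M].
Vol (volume) has dimensions [L^3].

Left side: [L^2]
Right side: [L M^-1]

The two sides have different dimensions, so the equation is NOT dimensionally consistent.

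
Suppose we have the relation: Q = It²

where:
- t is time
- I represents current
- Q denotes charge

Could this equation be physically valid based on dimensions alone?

No

t (time) has dimensions [T].
I (current) has dimensions [I].
Q (charge) has dimensions [I T].

Left side: [I T]
Right side: [I T^2]

The two sides have different dimensions, so the equation is NOT dimensionally consistent.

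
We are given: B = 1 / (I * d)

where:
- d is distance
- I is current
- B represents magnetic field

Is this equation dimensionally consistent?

No

d (distance) has dimensions [L].
I (current) has dimensions [I].
B (magnetic field) has dimensions [I^-1 M T^-2].

Left side: [I^-1 M T^-2]
Right side: [I^-1 L^-1]

The two sides have different dimensions, so the equation is NOT dimensionally consistent.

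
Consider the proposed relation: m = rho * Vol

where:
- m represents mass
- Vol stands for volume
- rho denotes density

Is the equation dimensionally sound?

Yes

m (mass) has dimensions [M].
Vol (volume) has dimensions [L^3].
rho (density) has dimensions [L^-3 M].

Left side: [M]
Right side: [M]

Both sides have the same dimensions, so the equation is dimensionally consistent.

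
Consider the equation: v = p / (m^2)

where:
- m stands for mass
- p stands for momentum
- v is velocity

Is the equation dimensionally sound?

No

m (mass) has dimensions [M].
p (momentum) has dimensions [L M T^-1].
v (velocity) has dimensions [L T^-1].

Left side: [L T^-1]
Right side: [L M^-1 T^-1]

The two sides have different dimensions, so the equation is NOT dimensionally consistent.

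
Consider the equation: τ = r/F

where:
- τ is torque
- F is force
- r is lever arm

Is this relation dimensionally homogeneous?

No

τ (torque) has dimensions [L^2 M T^-2].
F (force) has dimensions [L M T^-2].
r (lever arm) has dimensions [L].

Left side: [L^2 M T^-2]
Right side: [M^-1 T^2]

The two sides have different dimensions, so the equation is NOT dimensionally consistent.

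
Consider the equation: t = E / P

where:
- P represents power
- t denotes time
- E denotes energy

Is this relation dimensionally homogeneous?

Yes

P (power) has dimensions [L^2 M T^-3].
t (time) has dimensions [T].
E (energy) has dimensions [L^2 M T^-2].

Left side: [T]
Right side: [T]

Both sides have the same dimensions, so the equation is dimensionally consistent.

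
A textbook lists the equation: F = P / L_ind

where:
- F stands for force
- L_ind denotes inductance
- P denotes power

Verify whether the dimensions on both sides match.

No

F (force) has dimensions [L M T^-2].
L_ind (inductance) has dimensions [I^-2 L^2 M T^-2].
P (power) has dimensions [L^2 M T^-3].

Left side: [L M T^-2]
Right side: [I^2 T^-1]

The two sides have different dimensions, so the equation is NOT dimensionally consistent.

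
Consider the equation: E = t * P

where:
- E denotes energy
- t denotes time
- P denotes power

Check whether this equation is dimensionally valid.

Yes

E (energy) has dimensions [L^2 M T^-2].
t (time) has dimensions [T].
P (power) has dimensions [L^2 M T^-3].

Left side: [L^2 M T^-2]
Right side: [L^2 M T^-2]

Both sides have the same dimensions, so the equation is dimensionally consistent.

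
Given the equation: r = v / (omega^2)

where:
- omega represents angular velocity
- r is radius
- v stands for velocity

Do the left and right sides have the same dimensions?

No

omega (angular velocity) has dimensions [T^-1].
r (radius) has dimensions [L].
v (velocity) has dimensions [L T^-1].

Left side: [L]
Right side: [L T]

The two sides have different dimensions, so the equation is NOT dimensionally consistent.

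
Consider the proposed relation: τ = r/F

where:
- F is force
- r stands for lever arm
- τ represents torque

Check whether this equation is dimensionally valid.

No

F (force) has dimensions [L M T^-2].
r (lever arm) has dimensions [L].
τ (torque) has dimensions [L^2 M T^-2].

Left side: [L^2 M T^-2]
Right side: [M^-1 T^2]

The two sides have different dimensions, so the equation is NOT dimensionally consistent.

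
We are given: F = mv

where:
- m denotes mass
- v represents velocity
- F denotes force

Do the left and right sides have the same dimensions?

No

m (mass) has dimensions [M].
v (velocity) has dimensions [L T^-1].
F (force) has dimensions [L M T^-2].

Left side: [L M T^-2]
Right side: [L M T^-1]

The two sides have different dimensions, so the equation is NOT dimensionally consistent.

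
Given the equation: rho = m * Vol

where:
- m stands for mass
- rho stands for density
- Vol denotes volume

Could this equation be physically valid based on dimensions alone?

No

m (mass) has dimensions [M].
rho (density) has dimensions [L^-3 M].
Vol (volume) has dimensions [L^3].

Left side: [L^-3 M]
Right side: [L^3 M]

The two sides have different dimensions, so the equation is NOT dimensionally consistent.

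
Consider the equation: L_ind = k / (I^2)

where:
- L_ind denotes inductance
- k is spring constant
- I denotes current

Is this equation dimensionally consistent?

No

L_ind (inductance) has dimensions [I^-2 L^2 M T^-2].
k (spring constant) has dimensions [M T^-2].
I (current) has dimensions [I].

Left side: [I^-2 L^2 M T^-2]
Right side: [I^-2 M T^-2]

The two sides have different dimensions, so the equation is NOT dimensionally consistent.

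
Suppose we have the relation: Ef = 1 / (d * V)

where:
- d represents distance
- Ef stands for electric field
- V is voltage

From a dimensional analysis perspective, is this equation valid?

No

d (distance) has dimensions [L].
Ef (electric field) has dimensions [I^-1 L M T^-3].
V (voltage) has dimensions [I^-1 L^2 M T^-3].

Left side: [I^-1 L M T^-3]
Right side: [I L^-3 M^-1 T^3]

The two sides have different dimensions, so the equation is NOT dimensionally consistent.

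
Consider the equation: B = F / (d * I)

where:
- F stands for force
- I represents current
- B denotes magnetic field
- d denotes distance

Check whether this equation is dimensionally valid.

Yes

F (force) has dimensions [L M T^-2].
I (current) has dimensions [I].
B (magnetic field) has dimensions [I^-1 M T^-2].
d (distance) has dimensions [L].

Left side: [I^-1 M T^-2]
Right side: [I^-1 M T^-2]

Both sides have the same dimensions, so the equation is dimensionally consistent.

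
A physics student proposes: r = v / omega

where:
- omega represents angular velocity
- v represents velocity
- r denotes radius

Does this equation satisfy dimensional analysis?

Yes

omega (angular velocity) has dimensions [T^-1].
v (velocity) has dimensions [L T^-1].
r (radius) has dimensions [L].

Left side: [L]
Right side: [L]

Both sides have the same dimensions, so the equation is dimensionally consistent.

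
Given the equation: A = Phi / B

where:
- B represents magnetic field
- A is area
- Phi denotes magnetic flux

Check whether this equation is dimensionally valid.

Yes

B (magnetic field) has dimensions [I^-1 M T^-2].
A (area) has dimensions [L^2].
Phi (magnetic flux) has dimensions [I^-1 L^2 M T^-2].

Left side: [L^2]
Right side: [L^2]

Both sides have the same dimensions, so the equation is dimensionally consistent.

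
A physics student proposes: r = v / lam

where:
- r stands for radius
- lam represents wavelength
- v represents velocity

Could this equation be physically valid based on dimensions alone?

No

r (radius) has dimensions [L].
lam (wavelength) has dimensions [L].
v (velocity) has dimensions [L T^-1].

Left side: [L]
Right side: [T^-1]

The two sides have different dimensions, so the equation is NOT dimensionally consistent.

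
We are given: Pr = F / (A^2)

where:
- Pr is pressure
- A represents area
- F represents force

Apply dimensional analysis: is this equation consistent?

No

Pr (pressure) has dimensions [L^-1 M T^-2].
A (area) has dimensions [L^2].
F (force) has dimensions [L M T^-2].

Left side: [L^-1 M T^-2]
Right side: [L^-3 M T^-2]

The two sides have different dimensions, so the equation is NOT dimensionally consistent.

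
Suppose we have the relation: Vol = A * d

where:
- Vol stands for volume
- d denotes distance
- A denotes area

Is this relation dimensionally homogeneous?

Yes

Vol (volume) has dimensions [L^3].
d (distance) has dimensions [L].
A (area) has dimensions [L^2].

Left side: [L^3]
Right side: [L^3]

Both sides have the same dimensions, so the equation is dimensionally consistent.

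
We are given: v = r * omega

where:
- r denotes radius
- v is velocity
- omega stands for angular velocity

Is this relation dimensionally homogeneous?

Yes

r (radius) has dimensions [L].
v (velocity) has dimensions [L T^-1].
omega (angular velocity) has dimensions [T^-1].

Left side: [L T^-1]
Right side: [L T^-1]

Both sides have the same dimensions, so the equation is dimensionally consistent.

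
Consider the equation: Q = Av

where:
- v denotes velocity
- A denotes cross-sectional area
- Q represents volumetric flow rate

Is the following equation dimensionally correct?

Yes

v (velocity) has dimensions [L T^-1].
A (cross-sectional area) has dimensions [L^2].
Q (volumetric flow rate) has dimensions [L^3 T^-1].

Left side: [L^3 T^-1]
Right side: [L^3 T^-1]

Both sides have the same dimensions, so the equation is dimensionally consistent.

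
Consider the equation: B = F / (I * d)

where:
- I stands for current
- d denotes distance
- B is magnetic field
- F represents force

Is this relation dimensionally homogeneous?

Yes

I (current) has dimensions [I].
d (distance) has dimensions [L].
B (magnetic field) has dimensions [I^-1 M T^-2].
F (force) has dimensions [L M T^-2].

Left side: [I^-1 M T^-2]
Right side: [I^-1 M T^-2]

Both sides have the same dimensions, so the equation is dimensionally consistent.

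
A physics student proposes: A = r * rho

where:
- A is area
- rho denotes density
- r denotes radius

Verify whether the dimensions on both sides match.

No

A (area) has dimensions [L^2].
rho (density) has dimensions [L^-3 M].
r (radius) has dimensions [L].

Left side: [L^2]
Right side: [L^-2 M]

The two sides have different dimensions, so the equation is NOT dimensionally consistent.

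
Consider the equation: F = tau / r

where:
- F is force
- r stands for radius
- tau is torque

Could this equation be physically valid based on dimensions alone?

Yes

F (force) has dimensions [L M T^-2].
r (radius) has dimensions [L].
tau (torque) has dimensions [L^2 M T^-2].

Left side: [L M T^-2]
Right side: [L M T^-2]

Both sides have the same dimensions, so the equation is dimensionally consistent.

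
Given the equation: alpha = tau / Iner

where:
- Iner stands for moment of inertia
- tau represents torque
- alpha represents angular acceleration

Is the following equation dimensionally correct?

Yes

Iner (moment of inertia) has dimensions [L^2 M].
tau (torque) has dimensions [L^2 M T^-2].
alpha (angular acceleration) has dimensions [T^-2].

Left side: [T^-2]
Right side: [T^-2]

Both sides have the same dimensions, so the equation is dimensionally consistent.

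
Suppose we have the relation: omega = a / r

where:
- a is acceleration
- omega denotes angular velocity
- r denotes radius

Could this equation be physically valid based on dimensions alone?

No

a (acceleration) has dimensions [L T^-2].
omega (angular velocity) has dimensions [T^-1].
r (radius) has dimensions [L].

Left side: [T^-1]
Right side: [T^-2]

The two sides have different dimensions, so the equation is NOT dimensionally consistent.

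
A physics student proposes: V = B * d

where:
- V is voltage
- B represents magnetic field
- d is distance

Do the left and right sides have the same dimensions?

No

V (voltage) has dimensions [I^-1 L^2 M T^-3].
B (magnetic field) has dimensions [I^-1 M T^-2].
d (distance) has dimensions [L].

Left side: [I^-1 L^2 M T^-3]
Right side: [I^-1 L M T^-2]

The two sides have different dimensions, so the equation is NOT dimensionally consistent.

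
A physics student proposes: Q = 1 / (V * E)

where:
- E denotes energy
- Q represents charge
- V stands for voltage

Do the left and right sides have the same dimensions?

No

E (energy) has dimensions [L^2 M T^-2].
Q (charge) has dimensions [I T].
V (voltage) has dimensions [I^-1 L^2 M T^-3].

Left side: [I T]
Right side: [I L^-4 M^-2 T^5]

The two sides have different dimensions, so the equation is NOT dimensionally consistent.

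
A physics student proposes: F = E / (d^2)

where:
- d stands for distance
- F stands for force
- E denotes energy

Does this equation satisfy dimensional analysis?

No

d (distance) has dimensions [L].
F (force) has dimensions [L M T^-2].
E (energy) has dimensions [L^2 M T^-2].

Left side: [L M T^-2]
Right side: [M T^-2]

The two sides have different dimensions, so the equation is NOT dimensionally consistent.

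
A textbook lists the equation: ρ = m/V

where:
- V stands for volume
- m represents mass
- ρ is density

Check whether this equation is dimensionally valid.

Yes

V (volume) has dimensions [L^3].
m (mass) has dimensions [M].
ρ (density) has dimensions [L^-3 M].

Left side: [L^-3 M]
Right side: [L^-3 M]

Both sides have the same dimensions, so the equation is dimensionally consistent.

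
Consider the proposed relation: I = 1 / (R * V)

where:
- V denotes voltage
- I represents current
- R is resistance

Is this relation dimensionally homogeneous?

No

V (voltage) has dimensions [I^-1 L^2 M T^-3].
I (current) has dimensions [I].
R (resistance) has dimensions [I^-2 L^2 M T^-3].

Left side: [I]
Right side: [I^3 L^-4 M^-2 T^6]

The two sides have different dimensions, so the equation is NOT dimensionally consistent.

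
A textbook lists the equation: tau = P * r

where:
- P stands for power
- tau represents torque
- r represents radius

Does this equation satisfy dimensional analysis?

No

P (power) has dimensions [L^2 M T^-3].
tau (torque) has dimensions [L^2 M T^-2].
r (radius) has dimensions [L].

Left side: [L^2 M T^-2]
Right side: [L^3 M T^-3]

The two sides have different dimensions, so the equation is NOT dimensionally consistent.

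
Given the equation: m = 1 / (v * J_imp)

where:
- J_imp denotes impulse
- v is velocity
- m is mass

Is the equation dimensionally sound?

No

J_imp (impulse) has dimensions [L M T^-1].
v (velocity) has dimensions [L T^-1].
m (mass) has dimensions [M].

Left side: [M]
Right side: [L^-2 M^-1 T^2]

The two sides have different dimensions, so the equation is NOT dimensionally consistent.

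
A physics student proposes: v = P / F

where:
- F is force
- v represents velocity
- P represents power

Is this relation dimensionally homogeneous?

Yes

F (force) has dimensions [L M T^-2].
v (velocity) has dimensions [L T^-1].
P (power) has dimensions [L^2 M T^-3].

Left side: [L T^-1]
Right side: [L T^-1]

Both sides have the same dimensions, so the equation is dimensionally consistent.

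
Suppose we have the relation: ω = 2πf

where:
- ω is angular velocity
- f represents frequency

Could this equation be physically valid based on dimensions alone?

Yes

ω (angular velocity) has dimensions [T^-1].
f (frequency) has dimensions [T^-1].

Left side: [T^-1]
Right side: [T^-1]

Both sides have the same dimensions, so the equation is dimensionally consistent.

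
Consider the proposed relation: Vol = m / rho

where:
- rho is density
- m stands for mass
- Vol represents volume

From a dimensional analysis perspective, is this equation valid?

Yes

rho (density) has dimensions [L^-3 M].
m (mass) has dimensions [M].
Vol (volume) has dimensions [L^3].

Left side: [L^3]
Right side: [L^3]

Both sides have the same dimensions, so the equation is dimensionally consistent.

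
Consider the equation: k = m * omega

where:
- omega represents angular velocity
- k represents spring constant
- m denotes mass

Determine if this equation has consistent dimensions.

No

omega (angular velocity) has dimensions [T^-1].
k (spring constant) has dimensions [M T^-2].
m (mass) has dimensions [M].

Left side: [M T^-2]
Right side: [M T^-1]

The two sides have different dimensions, so the equation is NOT dimensionally consistent.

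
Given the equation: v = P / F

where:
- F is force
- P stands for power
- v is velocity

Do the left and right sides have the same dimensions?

Yes

F (force) has dimensions [L M T^-2].
P (power) has dimensions [L^2 M T^-3].
v (velocity) has dimensions [L T^-1].

Left side: [L T^-1]
Right side: [L T^-1]

Both sides have the same dimensions, so the equation is dimensionally consistent.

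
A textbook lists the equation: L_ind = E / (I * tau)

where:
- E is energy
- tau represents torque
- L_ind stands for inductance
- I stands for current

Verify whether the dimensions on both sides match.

No

E (energy) has dimensions [L^2 M T^-2].
tau (torque) has dimensions [L^2 M T^-2].
L_ind (inductance) has dimensions [I^-2 L^2 M T^-2].
I (current) has dimensions [I].

Left side: [I^-2 L^2 M T^-2]
Right side: [I^-1]

The two sides have different dimensions, so the equation is NOT dimensionally consistent.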